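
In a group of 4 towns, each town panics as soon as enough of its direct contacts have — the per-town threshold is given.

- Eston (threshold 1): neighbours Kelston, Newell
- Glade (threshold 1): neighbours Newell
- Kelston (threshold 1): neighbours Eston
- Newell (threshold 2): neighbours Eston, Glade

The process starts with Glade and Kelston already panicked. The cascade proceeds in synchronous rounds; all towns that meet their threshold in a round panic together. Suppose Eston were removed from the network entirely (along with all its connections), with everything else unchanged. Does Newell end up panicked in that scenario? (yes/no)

With Eston removed:
Round 1 — Glade, Kelston panic (initial).
Round 2 — no new panics; cascade stops.

no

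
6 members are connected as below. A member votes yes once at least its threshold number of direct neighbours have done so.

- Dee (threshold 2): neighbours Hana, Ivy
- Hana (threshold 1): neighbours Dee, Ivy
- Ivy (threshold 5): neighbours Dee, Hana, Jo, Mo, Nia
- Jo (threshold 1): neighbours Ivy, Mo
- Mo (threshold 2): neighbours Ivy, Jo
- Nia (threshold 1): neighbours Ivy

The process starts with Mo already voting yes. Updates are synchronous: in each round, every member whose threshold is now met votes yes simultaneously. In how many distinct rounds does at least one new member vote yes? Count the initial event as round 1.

Round 1 — Mo votes yes (initial).
Round 2 — checking thresholds:
  Ivy: 1 of 5 neighbours < 5, below threshold.
  Jo: 1 of 2 neighbours ≥ 1, votes yes.
Round 3 — no new yes votes; cascade stops.

2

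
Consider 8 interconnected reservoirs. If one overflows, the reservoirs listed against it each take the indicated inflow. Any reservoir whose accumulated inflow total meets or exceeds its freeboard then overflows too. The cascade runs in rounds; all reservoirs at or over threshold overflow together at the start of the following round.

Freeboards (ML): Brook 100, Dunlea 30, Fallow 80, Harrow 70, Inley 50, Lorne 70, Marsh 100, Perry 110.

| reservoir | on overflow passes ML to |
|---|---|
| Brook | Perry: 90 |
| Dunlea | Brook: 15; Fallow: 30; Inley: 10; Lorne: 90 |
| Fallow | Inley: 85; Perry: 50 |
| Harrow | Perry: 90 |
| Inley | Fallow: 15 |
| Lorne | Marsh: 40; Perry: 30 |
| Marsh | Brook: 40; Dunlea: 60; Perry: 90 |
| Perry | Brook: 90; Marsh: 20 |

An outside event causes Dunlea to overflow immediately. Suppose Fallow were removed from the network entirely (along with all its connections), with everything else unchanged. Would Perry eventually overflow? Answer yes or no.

no

With Fallow removed:
Round 1 — Dunlea overflows (initial).
  Brook: +15 → 15 < 100
  Inley: +10 → 10 < 50
  Lorne: +90 → 90 ≥ 70
Round 2 — Lorne overflows.
  Marsh: +40 → 40 < 100
  Perry: +30 → 30 < 110
No further overflows.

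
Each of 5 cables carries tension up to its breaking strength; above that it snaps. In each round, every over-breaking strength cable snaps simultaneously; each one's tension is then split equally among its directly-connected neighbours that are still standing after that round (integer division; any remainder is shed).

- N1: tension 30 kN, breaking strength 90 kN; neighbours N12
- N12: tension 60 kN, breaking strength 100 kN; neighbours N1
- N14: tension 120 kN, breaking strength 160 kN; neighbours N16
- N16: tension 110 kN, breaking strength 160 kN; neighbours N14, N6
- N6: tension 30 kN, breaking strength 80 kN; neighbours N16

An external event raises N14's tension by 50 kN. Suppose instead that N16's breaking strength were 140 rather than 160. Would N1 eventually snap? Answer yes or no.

no

With N16's breaking strength at 140:
Round 1 — N14 at 170 > 160. N14 snaps.
  N14 sheds 170 kN to N16: 170 each.
    N16: 110+170 = 280 > 140
Round 2 — N16 snaps.
  N16 sheds 280 kN to N6: 280 each.
    N6: 30+280 = 310 > 80
Round 3 — N6 snaps.
  N6 sheds 310 kN: no online neighbours, lost.
No further breaks.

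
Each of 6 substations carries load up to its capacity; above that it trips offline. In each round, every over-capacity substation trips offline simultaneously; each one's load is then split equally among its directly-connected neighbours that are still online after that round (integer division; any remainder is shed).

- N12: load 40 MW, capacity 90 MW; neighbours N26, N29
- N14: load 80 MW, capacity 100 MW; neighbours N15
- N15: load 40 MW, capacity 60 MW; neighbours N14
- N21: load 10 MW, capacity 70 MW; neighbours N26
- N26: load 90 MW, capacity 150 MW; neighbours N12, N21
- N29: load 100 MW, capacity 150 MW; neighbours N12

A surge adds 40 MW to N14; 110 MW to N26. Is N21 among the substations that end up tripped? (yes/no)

yes

Round 1 — N14 at 120 > 100; N26 at 200 > 150. N14, N26 trip offline.
  N14 sheds 120 MW to N15: 120 each.
    N15: 40+120 = 160 > 60
  N26 sheds 200 MW to N12, N21: 100 each.
    N12: 40+100 = 140 > 90
    N21: 10+100 = 110 > 70
Round 2 — N12, N15, N21 trip offline.
  N12 sheds 140 MW to N29: 140 each.
    N29: 100+140 = 240 > 150
  N15 sheds 160 MW: no online neighbours, lost.
  N21 sheds 110 MW: no online neighbours, lost.
Round 3 — N29 trips offline.
  N29 sheds 240 MW: no online neighbours, lost.
No further trips.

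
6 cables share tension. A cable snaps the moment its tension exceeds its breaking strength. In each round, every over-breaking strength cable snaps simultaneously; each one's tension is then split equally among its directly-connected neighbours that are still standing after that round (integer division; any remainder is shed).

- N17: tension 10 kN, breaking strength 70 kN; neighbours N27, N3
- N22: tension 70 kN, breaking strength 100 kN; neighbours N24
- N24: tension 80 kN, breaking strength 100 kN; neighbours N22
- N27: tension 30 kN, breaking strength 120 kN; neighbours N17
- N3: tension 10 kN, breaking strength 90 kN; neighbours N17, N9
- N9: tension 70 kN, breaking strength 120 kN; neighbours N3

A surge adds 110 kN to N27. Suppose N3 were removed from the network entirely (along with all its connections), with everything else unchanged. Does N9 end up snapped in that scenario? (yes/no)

With N3 removed:
Round 1 — N27 at 140 > 120. N27 snaps.
  N27 sheds 140 kN to N17: 140 each.
    N17: 10+140 = 150 > 70
Round 2 — N17 snaps.
  N17 sheds 150 kN: no online neighbours, lost.
No further breaks.

no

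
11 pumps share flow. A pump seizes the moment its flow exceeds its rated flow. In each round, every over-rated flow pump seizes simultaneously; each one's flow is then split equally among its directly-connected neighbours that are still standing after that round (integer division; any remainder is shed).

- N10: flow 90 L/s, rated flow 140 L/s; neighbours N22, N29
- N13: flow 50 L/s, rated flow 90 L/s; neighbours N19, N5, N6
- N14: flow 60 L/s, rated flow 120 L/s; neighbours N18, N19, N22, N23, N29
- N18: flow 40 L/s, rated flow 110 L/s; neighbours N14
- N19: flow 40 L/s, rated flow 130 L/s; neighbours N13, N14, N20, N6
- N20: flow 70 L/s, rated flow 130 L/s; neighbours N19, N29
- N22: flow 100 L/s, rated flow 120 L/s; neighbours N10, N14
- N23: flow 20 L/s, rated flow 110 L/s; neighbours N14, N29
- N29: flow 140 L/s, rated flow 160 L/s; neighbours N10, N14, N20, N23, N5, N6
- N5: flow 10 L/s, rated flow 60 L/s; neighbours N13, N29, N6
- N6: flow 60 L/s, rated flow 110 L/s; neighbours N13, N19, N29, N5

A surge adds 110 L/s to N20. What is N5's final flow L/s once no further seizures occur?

Round 1 — N20 at 180 > 130. N20 seizes.
  N20 sheds 180 L/s to N19, N29: 90 each.
    N19: 40+90 = 130 ≤ 130
    N29: 140+90 = 230 > 160
Round 2 — N29 seizes.
  N29 sheds 230 L/s to N10, N14, N23, N5, N6: 46 each.
    N10: 90+46 = 136 ≤ 140
    N14: 60+46 = 106 ≤ 120
    N23: 20+46 = 66 ≤ 110
    N5: 10+46 = 56 ≤ 60
    N6: 60+46 = 106 ≤ 110
No further seizures.

56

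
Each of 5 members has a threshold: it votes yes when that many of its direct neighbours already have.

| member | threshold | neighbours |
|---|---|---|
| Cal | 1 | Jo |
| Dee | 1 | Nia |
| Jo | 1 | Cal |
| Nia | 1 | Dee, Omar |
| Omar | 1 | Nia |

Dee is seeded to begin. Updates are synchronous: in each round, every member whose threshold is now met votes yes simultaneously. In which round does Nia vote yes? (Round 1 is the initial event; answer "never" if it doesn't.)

2

Round 1 — Dee votes yes (initial).
Round 2 — checking thresholds:
  Nia: 1 of 2 neighbours ≥ 1, votes yes.
Round 3 — checking thresholds:
  Omar: 1 of 1 neighbours ≥ 1, votes yes.
Round 4 — no new yes votes; cascade stops.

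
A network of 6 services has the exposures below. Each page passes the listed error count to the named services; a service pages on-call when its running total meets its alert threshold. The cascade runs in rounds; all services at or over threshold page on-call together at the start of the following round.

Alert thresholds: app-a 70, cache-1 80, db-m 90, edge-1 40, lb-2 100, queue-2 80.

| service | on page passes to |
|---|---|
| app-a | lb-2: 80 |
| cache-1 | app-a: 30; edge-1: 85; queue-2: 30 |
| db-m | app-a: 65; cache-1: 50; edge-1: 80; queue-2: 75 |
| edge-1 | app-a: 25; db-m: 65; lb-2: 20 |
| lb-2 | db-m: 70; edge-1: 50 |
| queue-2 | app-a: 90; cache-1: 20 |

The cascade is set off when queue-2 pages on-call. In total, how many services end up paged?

2

Round 1 — queue-2 pages on-call (initial).
  app-a: +90 → 90 ≥ 70
  cache-1: +20 → 20 < 80
Round 2 — app-a pages on-call.
  lb-2: +80 → 80 < 100
No further pages.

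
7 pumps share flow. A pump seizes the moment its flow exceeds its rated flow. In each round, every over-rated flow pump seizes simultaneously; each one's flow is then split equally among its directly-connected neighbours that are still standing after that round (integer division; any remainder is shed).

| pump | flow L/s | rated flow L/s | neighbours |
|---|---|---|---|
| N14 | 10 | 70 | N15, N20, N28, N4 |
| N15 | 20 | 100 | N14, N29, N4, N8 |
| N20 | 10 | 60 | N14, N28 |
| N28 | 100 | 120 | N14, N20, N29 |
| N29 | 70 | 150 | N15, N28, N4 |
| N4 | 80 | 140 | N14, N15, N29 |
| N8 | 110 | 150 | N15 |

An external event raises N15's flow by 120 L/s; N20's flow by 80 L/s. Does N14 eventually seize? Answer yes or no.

yes

Round 1 — N15 at 140 > 100; N20 at 90 > 60. N15, N20 seize.
  N15 sheds 140 L/s to N14, N29, N4, N8: 35 each.
    N14: 10+35 = 45 ≤ 70
    N29: 70+35 = 105 ≤ 150
    N4: 80+35 = 115 ≤ 140
    N8: 110+35 = 145 ≤ 150
  N20 sheds 90 L/s to N14, N28: 45 each.
    N14: 45+45 = 90 > 70
    N28: 100+45 = 145 > 120
Round 2 — N14, N28 seize.
  N14 sheds 90 L/s to N4: 90 each.
    N4: 115+90 = 205 > 140
  N28 sheds 145 L/s to N29: 145 each.
    N29: 105+145 = 250 > 150
Round 3 — N29, N4 seize.
  N29 sheds 250 L/s: no online neighbours, lost.
  N4 sheds 205 L/s: no online neighbours, lost.
No further seizures.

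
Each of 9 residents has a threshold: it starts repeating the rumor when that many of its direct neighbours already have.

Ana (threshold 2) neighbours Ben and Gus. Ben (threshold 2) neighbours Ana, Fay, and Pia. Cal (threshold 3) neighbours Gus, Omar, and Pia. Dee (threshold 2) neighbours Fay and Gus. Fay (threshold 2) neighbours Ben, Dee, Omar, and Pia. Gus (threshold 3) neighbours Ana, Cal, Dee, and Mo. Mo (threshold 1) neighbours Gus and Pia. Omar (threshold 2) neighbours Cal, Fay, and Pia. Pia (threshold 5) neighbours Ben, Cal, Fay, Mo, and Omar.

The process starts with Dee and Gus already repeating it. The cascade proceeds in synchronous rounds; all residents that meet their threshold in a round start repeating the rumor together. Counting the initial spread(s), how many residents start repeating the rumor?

Round 1 — Dee, Gus start repeating the rumor (initial).
Round 2 — checking thresholds:
  Ana: 1 of 2 neighbours < 2, not yet.
  Cal: 1 of 3 neighbours < 3, not yet.
  Fay: 1 of 4 neighbours < 2, not yet.
  Mo: 1 of 2 neighbours ≥ 1, starts repeating the rumor.
Round 3 — no new spreads; cascade stops.

3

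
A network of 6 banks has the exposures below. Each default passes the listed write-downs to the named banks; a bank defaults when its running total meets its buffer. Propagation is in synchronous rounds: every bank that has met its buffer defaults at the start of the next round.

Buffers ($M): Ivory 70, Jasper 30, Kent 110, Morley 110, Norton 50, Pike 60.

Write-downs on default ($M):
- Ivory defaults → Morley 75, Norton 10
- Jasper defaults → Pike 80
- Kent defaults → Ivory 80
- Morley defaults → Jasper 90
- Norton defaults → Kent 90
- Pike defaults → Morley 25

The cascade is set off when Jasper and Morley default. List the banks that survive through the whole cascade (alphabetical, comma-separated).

Ivory, Kent, Norton

Round 1 — Jasper, Morley default (initial).
  Pike: +80 → 80 ≥ 60
Round 2 — Pike defaults.
No further defaults.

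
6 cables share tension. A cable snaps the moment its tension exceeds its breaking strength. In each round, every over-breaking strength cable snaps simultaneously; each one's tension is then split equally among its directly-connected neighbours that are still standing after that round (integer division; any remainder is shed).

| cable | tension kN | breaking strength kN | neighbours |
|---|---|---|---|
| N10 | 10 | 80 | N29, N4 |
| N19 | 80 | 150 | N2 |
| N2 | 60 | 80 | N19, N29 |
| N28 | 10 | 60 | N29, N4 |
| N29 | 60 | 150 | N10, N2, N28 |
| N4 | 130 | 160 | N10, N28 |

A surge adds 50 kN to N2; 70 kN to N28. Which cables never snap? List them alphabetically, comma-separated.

Round 1 — N2 at 110 > 80; N28 at 80 > 60. N2, N28 snap.
  N2 sheds 110 kN to N19, N29: 55 each.
    N19: 80+55 = 135 ≤ 150
    N29: 60+55 = 115 ≤ 150
  N28 sheds 80 kN to N29, N4: 40 each.
    N29: 115+40 = 155 > 150
    N4: 130+40 = 170 > 160
Round 2 — N29, N4 snap.
  N29 sheds 155 kN to N10: 155 each.
    N10: 10+155 = 165 > 80
  N4 sheds 170 kN to N10: 170 each.
    N10: 165+170 = 335 > 80
Round 3 — N10 snaps.
  N10 sheds 335 kN: no online neighbours, lost.
No further breaks.

N19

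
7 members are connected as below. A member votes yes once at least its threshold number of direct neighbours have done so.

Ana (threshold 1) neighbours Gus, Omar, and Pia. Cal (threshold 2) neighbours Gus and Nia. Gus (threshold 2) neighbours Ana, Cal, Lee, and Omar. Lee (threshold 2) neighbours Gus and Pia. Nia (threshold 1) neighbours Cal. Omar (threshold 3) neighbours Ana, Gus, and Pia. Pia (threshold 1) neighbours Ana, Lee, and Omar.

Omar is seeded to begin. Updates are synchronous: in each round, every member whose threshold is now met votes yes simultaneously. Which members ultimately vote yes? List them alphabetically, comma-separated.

Ana, Gus, Lee, Omar, Pia

Round 1 — Omar votes yes (initial).
Round 2 — checking thresholds:
  Ana: 1 of 3 neighbours ≥ 1, votes yes.
  Gus: 1 of 4 neighbours < 2, below threshold.
  Pia: 1 of 3 neighbours ≥ 1, votes yes.
Round 3 — checking thresholds:
  Gus: 2 of 4 neighbours ≥ 2, votes yes.
  Lee: 1 of 2 neighbours < 2, below threshold.
Round 4 — checking thresholds:
  Cal: 1 of 2 neighbours < 2, below threshold.
  Lee: 2 of 2 neighbours ≥ 2, votes yes.
Round 5 — no new yes votes; cascade stops.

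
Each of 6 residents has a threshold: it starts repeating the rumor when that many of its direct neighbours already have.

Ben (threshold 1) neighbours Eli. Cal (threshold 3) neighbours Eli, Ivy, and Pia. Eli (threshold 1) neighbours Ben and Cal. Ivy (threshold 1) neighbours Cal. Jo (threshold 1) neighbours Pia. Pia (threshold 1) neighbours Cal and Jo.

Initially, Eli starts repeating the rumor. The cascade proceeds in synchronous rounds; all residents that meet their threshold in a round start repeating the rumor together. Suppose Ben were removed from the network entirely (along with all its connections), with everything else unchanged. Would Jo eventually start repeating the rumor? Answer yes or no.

no

With Ben removed:
Round 1 — Eli starts repeating the rumor (initial).
Round 2 — no new spreads; cascade stops.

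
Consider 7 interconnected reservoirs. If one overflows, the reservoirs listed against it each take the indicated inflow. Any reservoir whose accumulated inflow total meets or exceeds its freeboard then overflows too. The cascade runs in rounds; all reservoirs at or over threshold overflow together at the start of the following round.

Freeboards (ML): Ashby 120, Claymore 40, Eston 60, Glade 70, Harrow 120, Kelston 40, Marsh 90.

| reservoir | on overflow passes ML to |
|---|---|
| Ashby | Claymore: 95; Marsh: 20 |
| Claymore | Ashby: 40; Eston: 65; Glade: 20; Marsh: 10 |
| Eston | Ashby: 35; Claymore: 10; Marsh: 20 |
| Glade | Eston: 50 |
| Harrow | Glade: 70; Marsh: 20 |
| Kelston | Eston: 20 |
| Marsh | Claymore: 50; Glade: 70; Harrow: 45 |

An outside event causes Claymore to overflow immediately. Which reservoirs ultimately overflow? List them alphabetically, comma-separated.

Round 1 — Claymore overflows (initial).
  Ashby: +40 → 40 < 120
  Eston: +65 → 65 ≥ 60
  Glade: +20 → 20 < 70
  Marsh: +10 → 10 < 90
Round 2 — Eston overflows.
  Ashby: +35 → 75 < 120
  Marsh: +20 → 30 < 90
No further overflows.

Claymore, Eston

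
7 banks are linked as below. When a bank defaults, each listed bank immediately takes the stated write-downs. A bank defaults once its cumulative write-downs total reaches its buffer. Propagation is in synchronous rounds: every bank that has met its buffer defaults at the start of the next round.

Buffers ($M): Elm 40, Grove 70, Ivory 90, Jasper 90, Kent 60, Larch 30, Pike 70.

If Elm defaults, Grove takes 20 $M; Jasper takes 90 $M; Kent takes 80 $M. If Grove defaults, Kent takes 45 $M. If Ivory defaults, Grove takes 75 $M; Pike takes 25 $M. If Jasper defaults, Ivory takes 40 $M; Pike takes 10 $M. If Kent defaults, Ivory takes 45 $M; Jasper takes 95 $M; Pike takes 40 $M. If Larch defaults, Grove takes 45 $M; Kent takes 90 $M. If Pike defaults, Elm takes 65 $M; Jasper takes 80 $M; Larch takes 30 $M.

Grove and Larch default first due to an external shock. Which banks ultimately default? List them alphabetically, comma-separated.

Round 1 — Grove, Larch default (initial).
  Kent: +45+90 → 135 ≥ 60
Round 2 — Kent defaults.
  Ivory: +45 → 45 < 90
  Jasper: +95 → 95 ≥ 90
  Pike: +40 → 40 < 70
Round 3 — Jasper defaults.
  Ivory: +40 → 85 < 90
  Pike: +10 → 50 < 70
No further defaults.

Grove, Jasper, Kent, Larch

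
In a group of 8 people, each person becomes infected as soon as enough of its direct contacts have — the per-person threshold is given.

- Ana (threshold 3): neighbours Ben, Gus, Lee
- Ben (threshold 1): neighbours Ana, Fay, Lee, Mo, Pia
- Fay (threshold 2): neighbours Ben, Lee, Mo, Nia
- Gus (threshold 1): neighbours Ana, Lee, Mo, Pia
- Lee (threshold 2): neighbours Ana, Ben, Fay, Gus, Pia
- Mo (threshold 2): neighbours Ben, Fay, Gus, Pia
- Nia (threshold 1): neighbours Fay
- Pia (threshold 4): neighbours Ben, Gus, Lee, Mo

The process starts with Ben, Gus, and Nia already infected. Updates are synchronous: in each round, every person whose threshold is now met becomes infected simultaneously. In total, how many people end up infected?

Round 1 — Ben, Gus, Nia become infected (initial).
Round 2 — checking thresholds:
  Ana: 2 of 3 neighbours < 3, holds.
  Fay: 2 of 4 neighbours ≥ 2, becomes infected.
  Lee: 2 of 5 neighbours ≥ 2, becomes infected.
  Mo: 2 of 4 neighbours ≥ 2, becomes infected.
  Pia: 2 of 4 neighbours < 4, holds.
Round 3 — checking thresholds:
  Ana: 3 of 3 neighbours ≥ 3, becomes infected.
  Pia: 4 of 4 neighbours ≥ 4, becomes infected.
Round 4 — no new infections; cascade stops.

8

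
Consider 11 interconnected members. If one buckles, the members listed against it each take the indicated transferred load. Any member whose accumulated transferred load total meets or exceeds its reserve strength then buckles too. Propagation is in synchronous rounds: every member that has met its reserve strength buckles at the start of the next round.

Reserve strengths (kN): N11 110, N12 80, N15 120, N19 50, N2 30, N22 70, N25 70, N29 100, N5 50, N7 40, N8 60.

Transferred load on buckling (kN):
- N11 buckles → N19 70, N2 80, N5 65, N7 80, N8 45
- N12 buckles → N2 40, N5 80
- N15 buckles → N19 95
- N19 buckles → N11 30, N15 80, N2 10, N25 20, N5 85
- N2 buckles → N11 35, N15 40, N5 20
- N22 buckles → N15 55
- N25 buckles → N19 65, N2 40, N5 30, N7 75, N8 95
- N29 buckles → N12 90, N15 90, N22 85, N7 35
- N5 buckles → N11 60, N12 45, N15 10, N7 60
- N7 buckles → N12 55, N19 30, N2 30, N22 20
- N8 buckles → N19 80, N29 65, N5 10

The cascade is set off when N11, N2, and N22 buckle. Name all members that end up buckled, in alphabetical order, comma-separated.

N11, N12, N15, N19, N2, N22, N5, N7

Round 1 — N11, N2, N22 buckle (initial).
  N15: +40+55 → 95 < 120
  N19: +70 → 70 ≥ 50
  N5: +65+20 → 85 ≥ 50
  N7: +80 → 80 ≥ 40
  N8: +45 → 45 < 60
Round 2 — N19, N5, N7 buckle.
  N12: +45+55 → 100 ≥ 80
  N15: +80+10 → 185 ≥ 120
  N25: +20 → 20 < 70
Round 3 — N12, N15 buckle.
No further bucklings.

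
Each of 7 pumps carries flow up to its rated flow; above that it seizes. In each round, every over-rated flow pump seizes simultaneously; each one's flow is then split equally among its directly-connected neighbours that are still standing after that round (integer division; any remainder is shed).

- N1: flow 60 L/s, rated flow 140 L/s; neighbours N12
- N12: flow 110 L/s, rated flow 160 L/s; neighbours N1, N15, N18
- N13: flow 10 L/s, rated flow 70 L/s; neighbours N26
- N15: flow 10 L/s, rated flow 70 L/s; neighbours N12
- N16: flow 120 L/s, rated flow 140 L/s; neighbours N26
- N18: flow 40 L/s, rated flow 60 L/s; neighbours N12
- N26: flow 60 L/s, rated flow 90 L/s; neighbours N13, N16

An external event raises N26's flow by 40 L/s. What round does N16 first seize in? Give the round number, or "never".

Round 1 — N26 at 100 > 90. N26 seizes.
  N26 sheds 100 L/s to N13, N16: 50 each.
    N13: 10+50 = 60 ≤ 70
    N16: 120+50 = 170 > 140
Round 2 — N16 seizes.
  N16 sheds 170 L/s: no online neighbours, lost.
No further seizures.

2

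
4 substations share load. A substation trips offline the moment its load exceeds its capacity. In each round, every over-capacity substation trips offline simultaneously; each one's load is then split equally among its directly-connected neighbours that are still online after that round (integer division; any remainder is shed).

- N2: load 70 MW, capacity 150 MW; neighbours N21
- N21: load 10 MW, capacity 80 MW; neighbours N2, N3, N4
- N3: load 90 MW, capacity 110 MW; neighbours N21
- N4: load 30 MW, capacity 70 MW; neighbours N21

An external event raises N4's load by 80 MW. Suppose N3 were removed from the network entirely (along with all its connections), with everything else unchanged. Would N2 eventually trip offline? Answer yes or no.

With N3 removed:
Round 1 — N4 at 110 > 70. N4 trips offline.
  N4 sheds 110 MW to N21: 110 each.
    N21: 10+110 = 120 > 80
Round 2 — N21 trips offline.
  N21 sheds 120 MW to N2: 120 each.
    N2: 70+120 = 190 > 150
Round 3 — N2 trips offline.
  N2 sheds 190 MW: no online neighbours, lost.
No further trips.

yes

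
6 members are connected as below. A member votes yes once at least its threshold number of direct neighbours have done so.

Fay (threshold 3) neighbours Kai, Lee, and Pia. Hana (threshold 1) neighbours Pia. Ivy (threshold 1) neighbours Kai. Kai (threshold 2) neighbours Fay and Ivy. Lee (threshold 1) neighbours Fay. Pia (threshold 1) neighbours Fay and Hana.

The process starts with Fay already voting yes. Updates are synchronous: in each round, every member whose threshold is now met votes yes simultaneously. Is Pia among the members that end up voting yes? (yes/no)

yes

Round 1 — Fay votes yes (initial).
Round 2 — checking thresholds:
  Kai: 1 of 2 neighbours < 2, holds.
  Lee: 1 of 1 neighbours ≥ 1, votes yes.
  Pia: 1 of 2 neighbours ≥ 1, votes yes.
Round 3 — checking thresholds:
  Hana: 1 of 1 neighbours ≥ 1, votes yes.
  Kai: 1 of 2 neighbours < 2, holds.
Round 4 — no new yes votes; cascade stops.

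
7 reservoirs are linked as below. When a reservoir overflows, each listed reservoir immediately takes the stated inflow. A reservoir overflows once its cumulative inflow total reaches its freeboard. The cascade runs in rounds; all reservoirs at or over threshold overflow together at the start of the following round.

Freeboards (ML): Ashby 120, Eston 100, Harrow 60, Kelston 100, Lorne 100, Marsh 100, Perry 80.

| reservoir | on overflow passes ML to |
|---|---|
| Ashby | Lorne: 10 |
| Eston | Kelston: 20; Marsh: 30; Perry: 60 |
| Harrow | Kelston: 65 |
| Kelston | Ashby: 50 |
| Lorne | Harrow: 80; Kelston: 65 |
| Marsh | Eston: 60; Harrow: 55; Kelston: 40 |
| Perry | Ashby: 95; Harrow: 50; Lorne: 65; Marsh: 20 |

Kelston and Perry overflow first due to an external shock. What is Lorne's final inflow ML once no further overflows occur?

75

Round 1 — Kelston, Perry overflow (initial).
  Ashby: +50+95 → 145 ≥ 120
  Harrow: +50 → 50 < 60
  Lorne: +65 → 65 < 100
  Marsh: +20 → 20 < 100
Round 2 — Ashby overflows.
  Lorne: +10 → 75 < 100
No further overflows.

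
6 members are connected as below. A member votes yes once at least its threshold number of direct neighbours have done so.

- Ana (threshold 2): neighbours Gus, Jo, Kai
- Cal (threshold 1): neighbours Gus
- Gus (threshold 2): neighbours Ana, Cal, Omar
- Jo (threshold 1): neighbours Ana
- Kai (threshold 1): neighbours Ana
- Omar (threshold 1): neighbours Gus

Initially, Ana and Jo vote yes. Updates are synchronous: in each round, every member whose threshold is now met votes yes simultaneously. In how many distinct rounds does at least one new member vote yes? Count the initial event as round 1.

Round 1 — Ana, Jo vote yes (initial).
Round 2 — checking thresholds:
  Gus: 1 of 3 neighbours < 2, below threshold.
  Kai: 1 of 1 neighbours ≥ 1, votes yes.
Round 3 — no new yes votes; cascade stops.

2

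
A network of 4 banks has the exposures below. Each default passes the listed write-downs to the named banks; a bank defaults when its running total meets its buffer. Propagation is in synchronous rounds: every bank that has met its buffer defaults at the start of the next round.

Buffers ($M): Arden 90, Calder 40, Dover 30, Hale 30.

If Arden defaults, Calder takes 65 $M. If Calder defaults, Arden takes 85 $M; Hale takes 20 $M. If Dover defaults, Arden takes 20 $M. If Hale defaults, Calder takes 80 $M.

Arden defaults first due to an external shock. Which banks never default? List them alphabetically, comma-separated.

Round 1 — Arden defaults (initial).
  Calder: +65 → 65 ≥ 40
Round 2 — Calder defaults.
  Hale: +20 → 20 < 30
No further defaults.

Dover, Hale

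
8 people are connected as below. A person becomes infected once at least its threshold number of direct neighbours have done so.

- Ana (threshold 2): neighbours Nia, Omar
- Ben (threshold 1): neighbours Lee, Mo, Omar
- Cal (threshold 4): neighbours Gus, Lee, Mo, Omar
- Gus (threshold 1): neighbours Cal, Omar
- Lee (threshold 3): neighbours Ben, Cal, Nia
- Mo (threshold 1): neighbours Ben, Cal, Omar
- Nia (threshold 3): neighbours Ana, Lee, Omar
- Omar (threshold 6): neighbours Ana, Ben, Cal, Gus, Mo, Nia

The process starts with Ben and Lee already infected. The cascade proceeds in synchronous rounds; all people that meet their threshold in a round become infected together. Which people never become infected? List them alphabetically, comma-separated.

Ana, Cal, Gus, Nia, Omar

Round 1 — Ben, Lee become infected (initial).
Round 2 — checking thresholds:
  Cal: 1 of 4 neighbours < 4, below threshold.
  Mo: 1 of 3 neighbours ≥ 1, becomes infected.
  Nia: 1 of 3 neighbours < 3, below threshold.
  Omar: 1 of 6 neighbours < 6, below threshold.
Round 3 — no new infections; cascade stops.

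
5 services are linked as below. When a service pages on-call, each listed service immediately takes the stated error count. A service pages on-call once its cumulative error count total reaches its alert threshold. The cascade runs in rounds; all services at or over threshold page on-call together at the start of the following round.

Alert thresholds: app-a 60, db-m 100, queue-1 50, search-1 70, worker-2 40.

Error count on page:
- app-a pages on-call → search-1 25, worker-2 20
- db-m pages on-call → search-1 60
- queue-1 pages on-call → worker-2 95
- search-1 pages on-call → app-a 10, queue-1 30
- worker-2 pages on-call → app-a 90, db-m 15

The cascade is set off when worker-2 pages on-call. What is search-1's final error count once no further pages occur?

Round 1 — worker-2 pages on-call (initial).
  app-a: +90 → 90 ≥ 60
  db-m: +15 → 15 < 100
Round 2 — app-a pages on-call.
  search-1: +25 → 25 < 70
No further pages.

25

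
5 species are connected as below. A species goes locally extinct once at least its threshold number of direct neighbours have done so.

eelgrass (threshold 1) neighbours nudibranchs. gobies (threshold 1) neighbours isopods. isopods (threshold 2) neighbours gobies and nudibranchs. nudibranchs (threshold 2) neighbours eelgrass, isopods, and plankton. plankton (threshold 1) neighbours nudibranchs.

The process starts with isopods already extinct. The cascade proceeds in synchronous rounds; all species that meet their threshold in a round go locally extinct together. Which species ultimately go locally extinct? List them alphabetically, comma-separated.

Round 1 — isopods goes locally extinct (initial).
Round 2 — checking thresholds:
  gobies: 1 of 1 neighbours ≥ 1, goes locally extinct.
  nudibranchs: 1 of 3 neighbours < 2, below threshold.
Round 3 — no new extinctions; cascade stops.

gobies, isopods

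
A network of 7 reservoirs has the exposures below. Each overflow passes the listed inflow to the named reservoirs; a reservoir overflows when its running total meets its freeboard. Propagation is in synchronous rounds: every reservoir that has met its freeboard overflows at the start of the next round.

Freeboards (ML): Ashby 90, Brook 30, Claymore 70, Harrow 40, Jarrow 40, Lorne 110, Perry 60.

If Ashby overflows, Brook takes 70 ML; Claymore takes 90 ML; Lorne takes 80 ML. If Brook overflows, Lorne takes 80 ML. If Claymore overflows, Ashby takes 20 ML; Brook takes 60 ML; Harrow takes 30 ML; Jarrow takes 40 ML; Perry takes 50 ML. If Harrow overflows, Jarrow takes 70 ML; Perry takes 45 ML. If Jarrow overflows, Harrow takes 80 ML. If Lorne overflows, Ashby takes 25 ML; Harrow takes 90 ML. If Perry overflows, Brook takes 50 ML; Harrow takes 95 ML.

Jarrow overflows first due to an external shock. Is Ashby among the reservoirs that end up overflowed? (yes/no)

no

Round 1 — Jarrow overflows (initial).
  Harrow: +80 → 80 ≥ 40
Round 2 — Harrow overflows.
  Perry: +45 → 45 < 60
No further overflows.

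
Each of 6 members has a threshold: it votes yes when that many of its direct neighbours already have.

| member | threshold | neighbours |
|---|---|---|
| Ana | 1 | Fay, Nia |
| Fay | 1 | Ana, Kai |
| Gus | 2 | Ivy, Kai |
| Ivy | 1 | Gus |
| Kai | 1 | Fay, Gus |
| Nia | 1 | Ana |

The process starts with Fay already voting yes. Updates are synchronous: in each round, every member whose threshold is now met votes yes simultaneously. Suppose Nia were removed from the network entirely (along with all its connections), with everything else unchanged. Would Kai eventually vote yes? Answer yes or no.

With Nia removed:
Round 1 — Fay votes yes (initial).
Round 2 — checking thresholds:
  Ana: 1 of 1 neighbours ≥ 1, votes yes.
  Kai: 1 of 2 neighbours ≥ 1, votes yes.
Round 3 — no new yes votes; cascade stops.

yes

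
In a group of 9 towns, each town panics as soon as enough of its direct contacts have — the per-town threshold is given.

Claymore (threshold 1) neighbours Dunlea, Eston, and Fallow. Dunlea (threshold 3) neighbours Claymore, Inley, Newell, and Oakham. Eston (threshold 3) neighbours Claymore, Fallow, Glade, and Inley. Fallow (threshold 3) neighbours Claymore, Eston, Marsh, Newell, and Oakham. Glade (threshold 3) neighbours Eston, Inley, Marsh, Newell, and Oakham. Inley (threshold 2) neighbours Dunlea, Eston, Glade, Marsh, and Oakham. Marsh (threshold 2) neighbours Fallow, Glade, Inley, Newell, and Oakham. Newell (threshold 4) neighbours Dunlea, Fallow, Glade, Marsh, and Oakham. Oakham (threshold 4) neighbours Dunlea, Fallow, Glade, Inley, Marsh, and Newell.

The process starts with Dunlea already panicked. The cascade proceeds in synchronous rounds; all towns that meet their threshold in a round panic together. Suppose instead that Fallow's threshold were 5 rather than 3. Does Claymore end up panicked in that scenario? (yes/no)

With Fallow's threshold at 5:
Round 1 — Dunlea panics (initial).
Round 2 — checking thresholds:
  Claymore: 1 of 3 neighbours ≥ 1, panics.
  Inley: 1 of 5 neighbours < 2, below threshold.
  Newell: 1 of 5 neighbours < 4, below threshold.
  Oakham: 1 of 6 neighbours < 4, below threshold.
Round 3 — no new panics; cascade stops.

yes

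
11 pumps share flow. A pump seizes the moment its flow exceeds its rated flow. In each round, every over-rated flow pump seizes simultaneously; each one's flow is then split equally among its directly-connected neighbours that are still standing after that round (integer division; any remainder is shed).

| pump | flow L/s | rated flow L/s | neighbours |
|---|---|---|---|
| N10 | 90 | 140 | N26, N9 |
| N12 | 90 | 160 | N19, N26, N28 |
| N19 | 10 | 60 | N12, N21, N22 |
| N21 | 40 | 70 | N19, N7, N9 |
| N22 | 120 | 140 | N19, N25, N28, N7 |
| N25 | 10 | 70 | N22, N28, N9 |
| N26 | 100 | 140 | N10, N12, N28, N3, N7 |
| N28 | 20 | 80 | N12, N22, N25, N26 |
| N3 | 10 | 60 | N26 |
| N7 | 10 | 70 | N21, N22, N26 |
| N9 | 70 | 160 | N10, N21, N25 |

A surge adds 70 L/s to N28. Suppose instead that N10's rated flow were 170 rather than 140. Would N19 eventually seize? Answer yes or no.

With N10's rated flow at 170:
Round 1 — N28 at 90 > 80. N28 seizes.
  N28 sheds 90 L/s to N12, N22, N25, N26: 22 each (2 lost).
    N12: 90+22 = 112 ≤ 160
    N22: 120+22 = 142 > 140
    N25: 10+22 = 32 ≤ 70
    N26: 100+22 = 122 ≤ 140
Round 2 — N22 seizes.
  N22 sheds 142 L/s to N19, N25, N7: 47 each (1 lost).
    N19: 10+47 = 57 ≤ 60
    N25: 32+47 = 79 > 70
    N7: 10+47 = 57 ≤ 70
Round 3 — N25 seizes.
  N25 sheds 79 L/s to N9: 79 each.
    N9: 70+79 = 149 ≤ 160
No further seizures.

no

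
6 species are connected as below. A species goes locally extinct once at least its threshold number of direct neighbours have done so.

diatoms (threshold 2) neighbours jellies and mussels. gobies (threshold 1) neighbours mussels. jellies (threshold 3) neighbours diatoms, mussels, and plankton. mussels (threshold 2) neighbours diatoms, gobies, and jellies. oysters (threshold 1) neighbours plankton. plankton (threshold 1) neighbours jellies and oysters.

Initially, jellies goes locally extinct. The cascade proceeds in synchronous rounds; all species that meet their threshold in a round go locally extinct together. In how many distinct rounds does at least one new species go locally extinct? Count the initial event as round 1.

Round 1 — jellies goes locally extinct (initial).
Round 2 — checking thresholds:
  diatoms: 1 of 2 neighbours < 2, not yet.
  mussels: 1 of 3 neighbours < 2, not yet.
  plankton: 1 of 2 neighbours ≥ 1, goes locally extinct.
Round 3 — checking thresholds:
  diatoms: 1 of 2 neighbours < 2, not yet.
  mussels: 1 of 3 neighbours < 2, not yet.
  oysters: 1 of 1 neighbours ≥ 1, goes locally extinct.
Round 4 — no new extinctions; cascade stops.

3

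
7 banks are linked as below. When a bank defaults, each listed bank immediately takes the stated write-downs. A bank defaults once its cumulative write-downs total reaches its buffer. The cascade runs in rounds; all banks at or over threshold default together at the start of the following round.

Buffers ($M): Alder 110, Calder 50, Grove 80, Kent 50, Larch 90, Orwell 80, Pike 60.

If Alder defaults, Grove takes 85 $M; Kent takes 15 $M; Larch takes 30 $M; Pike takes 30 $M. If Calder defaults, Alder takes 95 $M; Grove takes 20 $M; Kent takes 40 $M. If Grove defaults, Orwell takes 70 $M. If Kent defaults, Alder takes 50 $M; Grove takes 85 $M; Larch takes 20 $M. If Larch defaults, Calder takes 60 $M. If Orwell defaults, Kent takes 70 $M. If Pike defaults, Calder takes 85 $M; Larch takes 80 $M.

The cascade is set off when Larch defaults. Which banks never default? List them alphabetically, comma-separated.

Round 1 — Larch defaults (initial).
  Calder: +60 → 60 ≥ 50
Round 2 — Calder defaults.
  Alder: +95 → 95 < 110
  Grove: +20 → 20 < 80
  Kent: +40 → 40 < 50
No further defaults.

Alder, Grove, Kent, Orwell, Pike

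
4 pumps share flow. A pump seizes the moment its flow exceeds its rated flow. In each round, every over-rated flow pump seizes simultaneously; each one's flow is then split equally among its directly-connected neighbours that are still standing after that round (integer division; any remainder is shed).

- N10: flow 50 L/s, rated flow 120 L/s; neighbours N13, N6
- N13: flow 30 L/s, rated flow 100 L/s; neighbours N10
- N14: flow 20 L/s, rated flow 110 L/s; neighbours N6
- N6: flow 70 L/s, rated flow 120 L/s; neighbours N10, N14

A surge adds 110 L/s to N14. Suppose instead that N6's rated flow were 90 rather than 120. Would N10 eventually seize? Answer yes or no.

yes

With N6's rated flow at 90:
Round 1 — N14 at 130 > 110. N14 seizes.
  N14 sheds 130 L/s to N6: 130 each.
    N6: 70+130 = 200 > 90
Round 2 — N6 seizes.
  N6 sheds 200 L/s to N10: 200 each.
    N10: 50+200 = 250 > 120
Round 3 — N10 seizes.
  N10 sheds 250 L/s to N13: 250 each.
    N13: 30+250 = 280 > 100
Round 4 — N13 seizes.
  N13 sheds 280 L/s: no online neighbours, lost.
No further seizures.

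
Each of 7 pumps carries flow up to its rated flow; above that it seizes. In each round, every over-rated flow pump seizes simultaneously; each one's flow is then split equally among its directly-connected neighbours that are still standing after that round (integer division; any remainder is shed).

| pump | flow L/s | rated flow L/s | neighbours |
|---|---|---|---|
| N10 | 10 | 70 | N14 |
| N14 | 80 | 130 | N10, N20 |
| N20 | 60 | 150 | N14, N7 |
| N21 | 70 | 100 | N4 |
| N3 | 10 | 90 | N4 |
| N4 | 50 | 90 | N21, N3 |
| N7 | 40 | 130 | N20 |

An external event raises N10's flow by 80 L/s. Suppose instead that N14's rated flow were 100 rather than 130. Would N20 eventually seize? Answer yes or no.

With N14's rated flow at 100:
Round 1 — N10 at 90 > 70. N10 seizes.
  N10 sheds 90 L/s to N14: 90 each.
    N14: 80+90 = 170 > 100
Round 2 — N14 seizes.
  N14 sheds 170 L/s to N20: 170 each.
    N20: 60+170 = 230 > 150
Round 3 — N20 seizes.
  N20 sheds 230 L/s to N7: 230 each.
    N7: 40+230 = 270 > 130
Round 4 — N7 seizes.
  N7 sheds 270 L/s: no online neighbours, lost.
No further seizures.

yes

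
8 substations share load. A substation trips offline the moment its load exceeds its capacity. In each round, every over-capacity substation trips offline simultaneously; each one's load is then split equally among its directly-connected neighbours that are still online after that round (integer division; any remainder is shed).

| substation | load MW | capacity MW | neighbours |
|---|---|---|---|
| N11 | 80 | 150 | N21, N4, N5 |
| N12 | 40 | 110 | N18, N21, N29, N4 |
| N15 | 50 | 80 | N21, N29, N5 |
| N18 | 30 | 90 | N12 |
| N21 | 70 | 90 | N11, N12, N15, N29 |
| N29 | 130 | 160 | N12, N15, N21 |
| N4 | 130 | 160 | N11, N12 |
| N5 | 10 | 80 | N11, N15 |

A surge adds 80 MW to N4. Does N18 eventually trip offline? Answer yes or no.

Round 1 — N4 at 210 > 160. N4 trips offline.
  N4 sheds 210 MW to N11, N12: 105 each.
    N11: 80+105 = 185 > 150
    N12: 40+105 = 145 > 110
Round 2 — N11, N12 trip offline.
  N11 sheds 185 MW to N21, N5: 92 each (1 lost).
    N21: 70+92 = 162 > 90
    N5: 10+92 = 102 > 80
  N12 sheds 145 MW to N18, N21, N29: 48 each (1 lost).
    N18: 30+48 = 78 ≤ 90
    N21: 162+48 = 210 > 90
    N29: 130+48 = 178 > 160
Round 3 — N21, N29, N5 trip offline.
  N21 sheds 210 MW to N15: 210 each.
    N15: 50+210 = 260 > 80
  N29 sheds 178 MW to N15: 178 each.
    N15: 260+178 = 438 > 80
  N5 sheds 102 MW to N15: 102 each.
    N15: 438+102 = 540 > 80
Round 4 — N15 trips offline.
  N15 sheds 540 MW: no online neighbours, lost.
No further trips.

no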